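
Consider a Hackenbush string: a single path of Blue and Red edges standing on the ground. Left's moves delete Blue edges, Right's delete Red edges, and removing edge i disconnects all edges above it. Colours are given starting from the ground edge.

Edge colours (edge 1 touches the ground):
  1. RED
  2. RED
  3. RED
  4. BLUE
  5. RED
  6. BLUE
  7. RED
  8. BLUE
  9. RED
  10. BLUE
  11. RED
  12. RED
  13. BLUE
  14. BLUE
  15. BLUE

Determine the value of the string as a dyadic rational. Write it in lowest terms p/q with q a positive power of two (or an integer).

-10929/4096

Prefix values for RED RED RED BLUE RED BLUE RED BLUE RED BLUE RED RED BLUE BLUE BLUE via {L|R} + simplicity:
value_1 [R]  L=[none]  R=[0]  => -1
value_2 [RR]  L=[none]  R=[-1 0]  => -2
value_3 [RRR]  L=[none]  R=[-2 -1 0]  => -3
value_4 [RRRB]  L=[-3]  R=[-2 -1 0]  => -5/2
value_5 [RRRBR]  L=[-3]  R=[-5/2 -2 -1 0]  => -11/4
value_6 [RRRBRB]  L=[-3 -11/4]  R=[-5/2 -2 -1 0]  => -21/8
value_7 [RRRBRBR]  L=[-3 -11/4]  R=[-21/8 -5/2 -2 -1 0]  => -43/16
value_8 [RRRBRBRB]  L=[-3 -11/4 -43/16]  R=[-21/8 -5/2 -2 -1 0]  => -85/32
value_9 [RRRBRBRBR]  L=[-3 -11/4 -43/16]  R=[-85/32 -21/8 -5/2 -2 -1 0]  => -171/64
value_10 [RRRBRBRBRB]  L=[-3 -11/4 -43/16 -171/64]  R=[-85/32 -21/8 -5/2 -2 -1 0]  => -341/128
value_11 [RRRBRBRBRBR]  L=[-3 -11/4 -43/16 -171/64]  R=[-341/128 -85/32 -21/8 -5/2 -2 -1 0]  => -683/256
value_12 [RRRBRBRBRBRR]  L=[-3 -11/4 -43/16 -171/64]  R=[-683/256 -341/128 -85/32 -21/8 -5/2 -2 -1 0]  => -1367/512
value_13 [RRRBRBRBRBRRB]  L=[-3 -11/4 -43/16 -171/64 -1367/512]  R=[-683/256 -341/128 -85/32 -21/8 -5/2 -2 -1 0]  => -2733/1024
value_14 [RRRBRBRBRBRRBB]  L=[-3 -11/4 -43/16 -171/64 -1367/512 -2733/1024]  R=[-683/256 -341/128 -85/32 -21/8 -5/2 -2 -1 0]  => -5465/2048
value_15 [RRRBRBRBRBRRBBB]  L=[-3 -11/4 -43/16 -171/64 -1367/512 -2733/1024 -5465/2048]  R=[-683/256 -341/128 -85/32 -21/8 -5/2 -2 -1 0]  => -10929/4096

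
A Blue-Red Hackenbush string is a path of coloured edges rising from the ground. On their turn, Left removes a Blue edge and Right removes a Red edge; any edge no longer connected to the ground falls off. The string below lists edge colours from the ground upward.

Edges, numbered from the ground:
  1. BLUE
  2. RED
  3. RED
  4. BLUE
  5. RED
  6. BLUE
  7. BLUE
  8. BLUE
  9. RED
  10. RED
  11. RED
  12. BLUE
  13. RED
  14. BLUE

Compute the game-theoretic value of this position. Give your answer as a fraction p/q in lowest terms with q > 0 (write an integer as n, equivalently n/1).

2955/8192

step 1: add BLUE to get B; options L={ 0 } R={ (no moves) } — 1
step 2: add RED to get BR; options L={ 0 } R={ 1 } — 1/2
step 3: add RED to get BRR; options L={ 0 } R={ 1/2; 1 } — 1/4
step 4: add BLUE to get BRRB; options L={ 0; 1/4 } R={ 1/2; 1 } — 3/8
step 5: add RED to get BRRBR; options L={ 0; 1/4 } R={ 3/8; 1/2; 1 } — 5/16
step 6: add BLUE to get BRRBRB; options L={ 0; 1/4; 5/16 } R={ 3/8; 1/2; 1 } — 11/32
step 7: add BLUE to get BRRBRBB; options L={ 0; 1/4; 5/16; 11/32 } R={ 3/8; 1/2; 1 } — 23/64
step 8: add BLUE to get BRRBRBBB; options L={ 0; 1/4; 5/16; 11/32; 23/64 } R={ 3/8; 1/2; 1 } — 47/128
step 9: add RED to get BRRBRBBBR; options L={ 0; 1/4; 5/16; 11/32; 23/64 } R={ 47/128; 3/8; 1/2; 1 } — 93/256
step 10: add RED to get BRRBRBBBRR; options L={ 0; 1/4; 5/16; 11/32; 23/64 } R={ 93/256; 47/128; 3/8; 1/2; 1 } — 185/512
step 11: add RED to get BRRBRBBBRRR; options L={ 0; 1/4; 5/16; 11/32; 23/64 } R={ 185/512; 93/256; 47/128; 3/8; 1/2; 1 } — 369/1024
step 12: add BLUE to get BRRBRBBBRRRB; options L={ 0; 1/4; 5/16; 11/32; 23/64; 369/1024 } R={ 185/512; 93/256; 47/128; 3/8; 1/2; 1 } — 739/2048
step 13: add RED to get BRRBRBBBRRRBR; options L={ 0; 1/4; 5/16; 11/32; 23/64; 369/1024 } R={ 739/2048; 185/512; 93/256; 47/128; 3/8; 1/2; 1 } — 1477/4096
step 14: add BLUE to get BRRBRBBBRRRBRB; options L={ 0; 1/4; 5/16; 11/32; 23/64; 369/1024; 1477/4096 } R={ 739/2048; 185/512; 93/256; 47/128; 3/8; 1/2; 1 } — 2955/8192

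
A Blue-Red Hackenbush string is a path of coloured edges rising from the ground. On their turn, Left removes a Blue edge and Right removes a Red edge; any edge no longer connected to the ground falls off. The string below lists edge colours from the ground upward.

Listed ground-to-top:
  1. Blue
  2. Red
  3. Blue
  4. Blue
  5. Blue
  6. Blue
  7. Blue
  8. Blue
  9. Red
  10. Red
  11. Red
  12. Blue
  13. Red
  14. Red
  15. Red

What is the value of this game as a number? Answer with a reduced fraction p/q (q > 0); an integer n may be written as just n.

16145/16384

step 1: add Blue to get B; options L={ 0 } R={ · } so 1
step 2: add Red to get BR; options L={ 0 } R={ 1 } so 1/2
step 3: add Blue to get BRB; options L={ 0 1/2 } R={ 1 } so 3/4
step 4: add Blue to get BRBB; options L={ 0 1/2 3/4 } R={ 1 } so 7/8
step 5: add Blue to get BRBBB; options L={ 0 1/2 3/4 7/8 } R={ 1 } so 15/16
step 6: add Blue to get BRBBBB; options L={ 0 1/2 3/4 7/8 15/16 } R={ 1 } so 31/32
step 7: add Blue to get BRBBBBB; options L={ 0 1/2 3/4 7/8 15/16 31/32 } R={ 1 } so 63/64
step 8: add Blue to get BRBBBBBB; options L={ 0 1/2 3/4 7/8 15/16 31/32 63/64 } R={ 1 } so 127/128
step 9: add Red to get BRBBBBBBR; options L={ 0 1/2 3/4 7/8 15/16 31/32 63/64 } R={ 127/128 1 } so 253/256
step 10: add Red to get BRBBBBBBRR; options L={ 0 1/2 3/4 7/8 15/16 31/32 63/64 } R={ 253/256 127/128 1 } so 505/512
step 11: add Red to get BRBBBBBBRRR; options L={ 0 1/2 3/4 7/8 15/16 31/32 63/64 } R={ 505/512 253/256 127/128 1 } so 1009/1024
step 12: add Blue to get BRBBBBBBRRRB; options L={ 0 1/2 3/4 7/8 15/16 31/32 63/64 1009/1024 } R={ 505/512 253/256 127/128 1 } so 2019/2048
step 13: add Red to get BRBBBBBBRRRBR; options L={ 0 1/2 3/4 7/8 15/16 31/32 63/64 1009/1024 } R={ 2019/2048 505/512 253/256 127/128 1 } so 4037/4096
step 14: add Red to get BRBBBBBBRRRBRR; options L={ 0 1/2 3/4 7/8 15/16 31/32 63/64 1009/1024 } R={ 4037/4096 2019/2048 505/512 253/256 127/128 1 } so 8073/8192
step 15: add Red to get BRBBBBBBRRRBRRR; options L={ 0 1/2 3/4 7/8 15/16 31/32 63/64 1009/1024 } R={ 8073/8192 4037/4096 2019/2048 505/512 253/256 127/128 1 } so 16145/16384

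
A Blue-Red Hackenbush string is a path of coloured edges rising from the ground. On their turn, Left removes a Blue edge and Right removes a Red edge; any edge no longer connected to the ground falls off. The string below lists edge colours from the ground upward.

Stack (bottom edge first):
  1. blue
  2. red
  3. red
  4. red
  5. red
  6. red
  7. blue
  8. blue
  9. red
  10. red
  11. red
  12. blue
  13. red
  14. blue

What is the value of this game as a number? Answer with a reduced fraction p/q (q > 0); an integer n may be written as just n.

395/8192

1 of 14 · b · max L 0 · min R +∞ — 1
2 of 14 · br · max L 0 · min R 1 — 1/2
3 of 14 · brr · max L 0 · min R 1/2 — 1/4
4 of 14 · brrr · max L 0 · min R 1/4 — 1/8
5 of 14 · brrrr · max L 0 · min R 1/8 — 1/16
6 of 14 · brrrrr · max L 0 · min R 1/16 — 1/32
7 of 14 · brrrrrb · max L 1/32 · min R 1/16 — 3/64
8 of 14 · brrrrrbb · max L 3/64 · min R 1/16 — 7/128
9 of 14 · brrrrrbbr · max L 3/64 · min R 7/128 — 13/256
10 of 14 · brrrrrbbrr · max L 3/64 · min R 13/256 — 25/512
11 of 14 · brrrrrbbrrr · max L 3/64 · min R 25/512 — 49/1024
12 of 14 · brrrrrbbrrrb · max L 49/1024 · min R 25/512 — 99/2048
13 of 14 · brrrrrbbrrrbr · max L 49/1024 · min R 99/2048 — 197/4096
14 of 14 · brrrrrbbrrrbrb · max L 197/4096 · min R 99/2048 — 395/8192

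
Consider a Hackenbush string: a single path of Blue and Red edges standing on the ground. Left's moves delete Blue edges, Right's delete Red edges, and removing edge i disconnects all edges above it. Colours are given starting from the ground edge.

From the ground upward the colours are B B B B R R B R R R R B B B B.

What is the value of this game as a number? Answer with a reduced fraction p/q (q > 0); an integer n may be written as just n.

value(B) = { 0 | none } = 1
value(BB) = { 0; 1 | none } = 2
value(BBB) = { 0; 1; 2 | none } = 3
value(BBBB) = { 0; 1; 2; 3 | none } = 4
value(BBBBR) = { 0; 1; 2; 3 | 4 } = 7/2
value(BBBBRR) = { 0; 1; 2; 3 | 7/2; 4 } = 13/4
value(BBBBRRB) = { 0; 1; 2; 3; 13/4 | 7/2; 4 } = 27/8
value(BBBBRRBR) = { 0; 1; 2; 3; 13/4 | 27/8; 7/2; 4 } = 53/16
value(BBBBRRBRR) = { 0; 1; 2; 3; 13/4 | 53/16; 27/8; 7/2; 4 } = 105/32
value(BBBBRRBRRR) = { 0; 1; 2; 3; 13/4 | 105/32; 53/16; 27/8; 7/2; 4 } = 209/64
value(BBBBRRBRRRR) = { 0; 1; 2; 3; 13/4 | 209/64; 105/32; 53/16; 27/8; 7/2; 4 } = 417/128
value(BBBBRRBRRRRB) = { 0; 1; 2; 3; 13/4; 417/128 | 209/64; 105/32; 53/16; 27/8; 7/2; 4 } = 835/256
value(BBBBRRBRRRRBB) = { 0; 1; 2; 3; 13/4; 417/128; 835/256 | 209/64; 105/32; 53/16; 27/8; 7/2; 4 } = 1671/512
value(BBBBRRBRRRRBBB) = { 0; 1; 2; 3; 13/4; 417/128; 835/256; 1671/512 | 209/64; 105/32; 53/16; 27/8; 7/2; 4 } = 3343/1024
value(BBBBRRBRRRRBBBB) = { 0; 1; 2; 3; 13/4; 417/128; 835/256; 1671/512; 3343/1024 | 209/64; 105/32; 53/16; 27/8; 7/2; 4 } = 6687/2048

6687/2048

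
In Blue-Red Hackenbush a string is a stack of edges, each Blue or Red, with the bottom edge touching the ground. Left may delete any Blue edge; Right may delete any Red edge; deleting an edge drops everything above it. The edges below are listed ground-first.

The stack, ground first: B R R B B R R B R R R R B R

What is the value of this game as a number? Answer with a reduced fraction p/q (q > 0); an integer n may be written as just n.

3205/8192

Recurse on prefixes of the 14-edge string B R R B B R R B R R R R B R:
step 1: add B to get B; options L={ 0 } R={ none } = 1
step 2: add R to get BR; options L={ 0 } R={ 1 } = 1/2
step 3: add R to get BRR; options L={ 0 } R={ 1/2 1 } = 1/4
step 4: add B to get BRRB; options L={ 0 1/4 } R={ 1/2 1 } = 3/8
step 5: add B to get BRRBB; options L={ 0 1/4 3/8 } R={ 1/2 1 } = 7/16
step 6: add R to get BRRBBR; options L={ 0 1/4 3/8 } R={ 7/16 1/2 1 } = 13/32
step 7: add R to get BRRBBRR; options L={ 0 1/4 3/8 } R={ 13/32 7/16 1/2 1 } = 25/64
step 8: add B to get BRRBBRRB; options L={ 0 1/4 3/8 25/64 } R={ 13/32 7/16 1/2 1 } = 51/128
step 9: add R to get BRRBBRRBR; options L={ 0 1/4 3/8 25/64 } R={ 51/128 13/32 7/16 1/2 1 } = 101/256
step 10: add R to get BRRBBRRBRR; options L={ 0 1/4 3/8 25/64 } R={ 101/256 51/128 13/32 7/16 1/2 1 } = 201/512
step 11: add R to get BRRBBRRBRRR; options L={ 0 1/4 3/8 25/64 } R={ 201/512 101/256 51/128 13/32 7/16 1/2 1 } = 401/1024
step 12: add R to get BRRBBRRBRRRR; options L={ 0 1/4 3/8 25/64 } R={ 401/1024 201/512 101/256 51/128 13/32 7/16 1/2 1 } = 801/2048
step 13: add B to get BRRBBRRBRRRRB; options L={ 0 1/4 3/8 25/64 801/2048 } R={ 401/1024 201/512 101/256 51/128 13/32 7/16 1/2 1 } = 1603/4096
step 14: add R to get BRRBBRRBRRRRBR; options L={ 0 1/4 3/8 25/64 801/2048 } R={ 1603/4096 401/1024 201/512 101/256 51/128 13/32 7/16 1/2 1 } = 3205/8192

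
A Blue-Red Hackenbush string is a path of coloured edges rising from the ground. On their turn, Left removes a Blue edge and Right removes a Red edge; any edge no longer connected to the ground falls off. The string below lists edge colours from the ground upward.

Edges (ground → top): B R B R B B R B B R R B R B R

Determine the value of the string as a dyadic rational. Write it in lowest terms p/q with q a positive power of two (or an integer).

11669/16384

edge 1 of 15 (B): { 0 |  } → 1
edge 2 of 15 (R): { 0 | 1 } → 1/2
edge 3 of 15 (B): { 0,1/2 | 1 } → 3/4
edge 4 of 15 (R): { 0,1/2 | 3/4,1 } → 5/8
edge 5 of 15 (B): { 0,1/2,5/8 | 3/4,1 } → 11/16
edge 6 of 15 (B): { 0,1/2,5/8,11/16 | 3/4,1 } → 23/32
edge 7 of 15 (R): { 0,1/2,5/8,11/16 | 23/32,3/4,1 } → 45/64
edge 8 of 15 (B): { 0,1/2,5/8,11/16,45/64 | 23/32,3/4,1 } → 91/128
edge 9 of 15 (B): { 0,1/2,5/8,11/16,45/64,91/128 | 23/32,3/4,1 } → 183/256
edge 10 of 15 (R): { 0,1/2,5/8,11/16,45/64,91/128 | 183/256,23/32,3/4,1 } → 365/512
edge 11 of 15 (R): { 0,1/2,5/8,11/16,45/64,91/128 | 365/512,183/256,23/32,3/4,1 } → 729/1024
edge 12 of 15 (B): { 0,1/2,5/8,11/16,45/64,91/128,729/1024 | 365/512,183/256,23/32,3/4,1 } → 1459/2048
edge 13 of 15 (R): { 0,1/2,5/8,11/16,45/64,91/128,729/1024 | 1459/2048,365/512,183/256,23/32,3/4,1 } → 2917/4096
edge 14 of 15 (B): { 0,1/2,5/8,11/16,45/64,91/128,729/1024,2917/4096 | 1459/2048,365/512,183/256,23/32,3/4,1 } → 5835/8192
edge 15 of 15 (R): { 0,1/2,5/8,11/16,45/64,91/128,729/1024,2917/4096 | 5835/8192,1459/2048,365/512,183/256,23/32,3/4,1 } → 11669/16384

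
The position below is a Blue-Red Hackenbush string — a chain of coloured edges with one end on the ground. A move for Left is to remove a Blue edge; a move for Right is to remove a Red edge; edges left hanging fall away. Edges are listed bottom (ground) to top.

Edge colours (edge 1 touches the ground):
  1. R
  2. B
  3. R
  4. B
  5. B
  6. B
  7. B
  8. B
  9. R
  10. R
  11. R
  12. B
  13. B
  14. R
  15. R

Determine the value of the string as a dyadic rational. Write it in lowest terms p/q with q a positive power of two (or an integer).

-8423/16384

1 of 15 · R · max L −∞ · min R 0 — -1
2 of 15 · RB · max L -1 · min R 0 — -1/2
3 of 15 · RBR · max L -1 · min R -1/2 — -3/4
4 of 15 · RBRB · max L -3/4 · min R -1/2 — -5/8
5 of 15 · RBRBB · max L -5/8 · min R -1/2 — -9/16
6 of 15 · RBRBBB · max L -9/16 · min R -1/2 — -17/32
7 of 15 · RBRBBBB · max L -17/32 · min R -1/2 — -33/64
8 of 15 · RBRBBBBB · max L -33/64 · min R -1/2 — -65/128
9 of 15 · RBRBBBBBR · max L -33/64 · min R -65/128 — -131/256
10 of 15 · RBRBBBBBRR · max L -33/64 · min R -131/256 — -263/512
11 of 15 · RBRBBBBBRRR · max L -33/64 · min R -263/512 — -527/1024
12 of 15 · RBRBBBBBRRRB · max L -527/1024 · min R -263/512 — -1053/2048
13 of 15 · RBRBBBBBRRRBB · max L -1053/2048 · min R -263/512 — -2105/4096
14 of 15 · RBRBBBBBRRRBBR · max L -1053/2048 · min R -2105/4096 — -4211/8192
15 of 15 · RBRBBBBBRRRBBRR · max L -1053/2048 · min R -4211/8192 — -8423/16384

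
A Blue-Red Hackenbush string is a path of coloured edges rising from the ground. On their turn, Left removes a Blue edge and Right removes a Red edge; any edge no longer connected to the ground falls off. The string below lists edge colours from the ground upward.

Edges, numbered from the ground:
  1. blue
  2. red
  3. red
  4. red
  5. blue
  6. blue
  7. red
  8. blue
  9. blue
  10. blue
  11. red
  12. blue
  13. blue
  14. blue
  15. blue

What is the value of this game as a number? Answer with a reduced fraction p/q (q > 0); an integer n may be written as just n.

3551/16384

1 of 15 · b · max L 0 · min R +∞ -> 1
2 of 15 · br · max L 0 · min R 1 -> 1/2
3 of 15 · brr · max L 0 · min R 1/2 -> 1/4
4 of 15 · brrr · max L 0 · min R 1/4 -> 1/8
5 of 15 · brrrb · max L 1/8 · min R 1/4 -> 3/16
6 of 15 · brrrbb · max L 3/16 · min R 1/4 -> 7/32
7 of 15 · brrrbbr · max L 3/16 · min R 7/32 -> 13/64
8 of 15 · brrrbbrb · max L 13/64 · min R 7/32 -> 27/128
9 of 15 · brrrbbrbb · max L 27/128 · min R 7/32 -> 55/256
10 of 15 · brrrbbrbbb · max L 55/256 · min R 7/32 -> 111/512
11 of 15 · brrrbbrbbbr · max L 55/256 · min R 111/512 -> 221/1024
12 of 15 · brrrbbrbbbrb · max L 221/1024 · min R 111/512 -> 443/2048
13 of 15 · brrrbbrbbbrbb · max L 443/2048 · min R 111/512 -> 887/4096
14 of 15 · brrrbbrbbbrbbb · max L 887/4096 · min R 111/512 -> 1775/8192
15 of 15 · brrrbbrbbbrbbbb · max L 1775/8192 · min R 111/512 -> 3551/16384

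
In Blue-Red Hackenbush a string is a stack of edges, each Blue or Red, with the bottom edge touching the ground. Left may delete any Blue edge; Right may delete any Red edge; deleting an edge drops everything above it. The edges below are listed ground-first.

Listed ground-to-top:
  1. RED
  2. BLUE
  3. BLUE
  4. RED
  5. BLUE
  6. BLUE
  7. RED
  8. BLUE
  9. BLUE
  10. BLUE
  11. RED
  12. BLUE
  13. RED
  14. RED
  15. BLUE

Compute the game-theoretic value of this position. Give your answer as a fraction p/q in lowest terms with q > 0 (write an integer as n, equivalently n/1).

edge 1 of 15 (RED): { — | 0 } so -1
edge 2 of 15 (BLUE): { -1 | 0 } so -1/2
edge 3 of 15 (BLUE): { -1; -1/2 | 0 } so -1/4
edge 4 of 15 (RED): { -1; -1/2 | -1/4; 0 } so -3/8
edge 5 of 15 (BLUE): { -1; -1/2; -3/8 | -1/4; 0 } so -5/16
edge 6 of 15 (BLUE): { -1; -1/2; -3/8; -5/16 | -1/4; 0 } so -9/32
edge 7 of 15 (RED): { -1; -1/2; -3/8; -5/16 | -9/32; -1/4; 0 } so -19/64
edge 8 of 15 (BLUE): { -1; -1/2; -3/8; -5/16; -19/64 | -9/32; -1/4; 0 } so -37/128
edge 9 of 15 (BLUE): { -1; -1/2; -3/8; -5/16; -19/64; -37/128 | -9/32; -1/4; 0 } so -73/256
edge 10 of 15 (BLUE): { -1; -1/2; -3/8; -5/16; -19/64; -37/128; -73/256 | -9/32; -1/4; 0 } so -145/512
edge 11 of 15 (RED): { -1; -1/2; -3/8; -5/16; -19/64; -37/128; -73/256 | -145/512; -9/32; -1/4; 0 } so -291/1024
edge 12 of 15 (BLUE): { -1; -1/2; -3/8; -5/16; -19/64; -37/128; -73/256; -291/1024 | -145/512; -9/32; -1/4; 0 } so -581/2048
edge 13 of 15 (RED): { -1; -1/2; -3/8; -5/16; -19/64; -37/128; -73/256; -291/1024 | -581/2048; -145/512; -9/32; -1/4; 0 } so -1163/4096
edge 14 of 15 (RED): { -1; -1/2; -3/8; -5/16; -19/64; -37/128; -73/256; -291/1024 | -1163/4096; -581/2048; -145/512; -9/32; -1/4; 0 } so -2327/8192
edge 15 of 15 (BLUE): { -1; -1/2; -3/8; -5/16; -19/64; -37/128; -73/256; -291/1024; -2327/8192 | -1163/4096; -581/2048; -145/512; -9/32; -1/4; 0 } so -4653/16384

-4653/16384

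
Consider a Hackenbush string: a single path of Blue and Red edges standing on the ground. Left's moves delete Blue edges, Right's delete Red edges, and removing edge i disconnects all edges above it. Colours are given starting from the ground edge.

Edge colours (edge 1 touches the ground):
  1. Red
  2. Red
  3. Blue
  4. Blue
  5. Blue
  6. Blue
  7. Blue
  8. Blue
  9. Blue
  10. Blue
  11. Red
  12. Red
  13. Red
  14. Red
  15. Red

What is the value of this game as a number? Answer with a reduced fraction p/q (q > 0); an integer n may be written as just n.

-8255/8192

Recurse on prefixes of the 15-edge string Red Red Blue Blue Blue Blue Blue Blue Blue Blue Red Red Red Red Red:
v(R) = { ∅ | 0 } -> -1
v(RR) = { ∅ | -1 0 } -> -2
v(RRB) = { -2 | -1 0 } -> -3/2
v(RRBB) = { -2 -3/2 | -1 0 } -> -5/4
v(RRBBB) = { -2 -3/2 -5/4 | -1 0 } -> -9/8
v(RRBBBB) = { -2 -3/2 -5/4 -9/8 | -1 0 } -> -17/16
v(RRBBBBB) = { -2 -3/2 -5/4 -9/8 -17/16 | -1 0 } -> -33/32
v(RRBBBBBB) = { -2 -3/2 -5/4 -9/8 -17/16 -33/32 | -1 0 } -> -65/64
v(RRBBBBBBB) = { -2 -3/2 -5/4 -9/8 -17/16 -33/32 -65/64 | -1 0 } -> -129/128
v(RRBBBBBBBB) = { -2 -3/2 -5/4 -9/8 -17/16 -33/32 -65/64 -129/128 | -1 0 } -> -257/256
v(RRBBBBBBBBR) = { -2 -3/2 -5/4 -9/8 -17/16 -33/32 -65/64 -129/128 | -257/256 -1 0 } -> -515/512
v(RRBBBBBBBBRR) = { -2 -3/2 -5/4 -9/8 -17/16 -33/32 -65/64 -129/128 | -515/512 -257/256 -1 0 } -> -1031/1024
v(RRBBBBBBBBRRR) = { -2 -3/2 -5/4 -9/8 -17/16 -33/32 -65/64 -129/128 | -1031/1024 -515/512 -257/256 -1 0 } -> -2063/2048
v(RRBBBBBBBBRRRR) = { -2 -3/2 -5/4 -9/8 -17/16 -33/32 -65/64 -129/128 | -2063/2048 -1031/1024 -515/512 -257/256 -1 0 } -> -4127/4096
v(RRBBBBBBBBRRRRR) = { -2 -3/2 -5/4 -9/8 -17/16 -33/32 -65/64 -129/128 | -4127/4096 -2063/2048 -1031/1024 -515/512 -257/256 -1 0 } -> -8255/8192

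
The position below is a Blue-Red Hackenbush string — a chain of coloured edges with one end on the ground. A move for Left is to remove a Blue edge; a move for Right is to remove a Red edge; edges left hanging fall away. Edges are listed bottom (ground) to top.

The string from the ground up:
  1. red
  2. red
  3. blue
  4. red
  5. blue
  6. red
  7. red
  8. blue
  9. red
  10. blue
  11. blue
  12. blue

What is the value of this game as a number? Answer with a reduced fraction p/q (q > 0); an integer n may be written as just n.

-1745/1024

Build val(s[:k]) for k = 1..12, string s = red red blue red blue red red blue red blue blue blue.
edge 1 of 12 (red): { (no moves) | 0 } ⇒ -1
edge 2 of 12 (red): { (no moves) | -1, 0 } ⇒ -2
edge 3 of 12 (blue): { -2 | -1, 0 } ⇒ -3/2
edge 4 of 12 (red): { -2 | -3/2, -1, 0 } ⇒ -7/4
edge 5 of 12 (blue): { -2, -7/4 | -3/2, -1, 0 } ⇒ -13/8
edge 6 of 12 (red): { -2, -7/4 | -13/8, -3/2, -1, 0 } ⇒ -27/16
edge 7 of 12 (red): { -2, -7/4 | -27/16, -13/8, -3/2, -1, 0 } ⇒ -55/32
edge 8 of 12 (blue): { -2, -7/4, -55/32 | -27/16, -13/8, -3/2, -1, 0 } ⇒ -109/64
edge 9 of 12 (red): { -2, -7/4, -55/32 | -109/64, -27/16, -13/8, -3/2, -1, 0 } ⇒ -219/128
edge 10 of 12 (blue): { -2, -7/4, -55/32, -219/128 | -109/64, -27/16, -13/8, -3/2, -1, 0 } ⇒ -437/256
edge 11 of 12 (blue): { -2, -7/4, -55/32, -219/128, -437/256 | -109/64, -27/16, -13/8, -3/2, -1, 0 } ⇒ -873/512
edge 12 of 12 (blue): { -2, -7/4, -55/32, -219/128, -437/256, -873/512 | -109/64, -27/16, -13/8, -3/2, -1, 0 } ⇒ -1745/1024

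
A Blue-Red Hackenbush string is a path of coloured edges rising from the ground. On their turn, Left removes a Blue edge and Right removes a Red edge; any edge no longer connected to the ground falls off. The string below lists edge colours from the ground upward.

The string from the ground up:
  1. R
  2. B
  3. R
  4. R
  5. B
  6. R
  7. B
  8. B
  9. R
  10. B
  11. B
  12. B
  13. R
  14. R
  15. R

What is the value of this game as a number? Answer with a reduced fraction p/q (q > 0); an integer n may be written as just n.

Build v(s[:k]) for k = 1..15, string s = R B R R B R B B R B B B R R R.
edge 1 of 15 (R): { — | 0 } => -1
edge 2 of 15 (B): { -1 | 0 } => -1/2
edge 3 of 15 (R): { -1 | -1/2,0 } => -3/4
edge 4 of 15 (R): { -1 | -3/4,-1/2,0 } => -7/8
edge 5 of 15 (B): { -1,-7/8 | -3/4,-1/2,0 } => -13/16
edge 6 of 15 (R): { -1,-7/8 | -13/16,-3/4,-1/2,0 } => -27/32
edge 7 of 15 (B): { -1,-7/8,-27/32 | -13/16,-3/4,-1/2,0 } => -53/64
edge 8 of 15 (B): { -1,-7/8,-27/32,-53/64 | -13/16,-3/4,-1/2,0 } => -105/128
edge 9 of 15 (R): { -1,-7/8,-27/32,-53/64 | -105/128,-13/16,-3/4,-1/2,0 } => -211/256
edge 10 of 15 (B): { -1,-7/8,-27/32,-53/64,-211/256 | -105/128,-13/16,-3/4,-1/2,0 } => -421/512
edge 11 of 15 (B): { -1,-7/8,-27/32,-53/64,-211/256,-421/512 | -105/128,-13/16,-3/4,-1/2,0 } => -841/1024
edge 12 of 15 (B): { -1,-7/8,-27/32,-53/64,-211/256,-421/512,-841/1024 | -105/128,-13/16,-3/4,-1/2,0 } => -1681/2048
edge 13 of 15 (R): { -1,-7/8,-27/32,-53/64,-211/256,-421/512,-841/1024 | -1681/2048,-105/128,-13/16,-3/4,-1/2,0 } => -3363/4096
edge 14 of 15 (R): { -1,-7/8,-27/32,-53/64,-211/256,-421/512,-841/1024 | -3363/4096,-1681/2048,-105/128,-13/16,-3/4,-1/2,0 } => -6727/8192
edge 15 of 15 (R): { -1,-7/8,-27/32,-53/64,-211/256,-421/512,-841/1024 | -6727/8192,-3363/4096,-1681/2048,-105/128,-13/16,-3/4,-1/2,0 } => -13455/16384

-13455/16384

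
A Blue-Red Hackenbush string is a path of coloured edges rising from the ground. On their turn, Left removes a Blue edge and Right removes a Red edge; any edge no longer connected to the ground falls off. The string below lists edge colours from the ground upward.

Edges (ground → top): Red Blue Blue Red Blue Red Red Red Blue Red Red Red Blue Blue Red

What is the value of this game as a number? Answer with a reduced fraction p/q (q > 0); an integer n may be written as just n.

R: Left { ∅ }, Right { 0 } = simplest -1
RB: Left { -1 }, Right { 0 } = simplest -1/2
RBB: Left { -1 -1/2 }, Right { 0 } = simplest -1/4
RBBR: Left { -1 -1/2 }, Right { -1/4 0 } = simplest -3/8
RBBRB: Left { -1 -1/2 -3/8 }, Right { -1/4 0 } = simplest -5/16
RBBRBR: Left { -1 -1/2 -3/8 }, Right { -5/16 -1/4 0 } = simplest -11/32
RBBRBRR: Left { -1 -1/2 -3/8 }, Right { -11/32 -5/16 -1/4 0 } = simplest -23/64
RBBRBRRR: Left { -1 -1/2 -3/8 }, Right { -23/64 -11/32 -5/16 -1/4 0 } = simplest -47/128
RBBRBRRRB: Left { -1 -1/2 -3/8 -47/128 }, Right { -23/64 -11/32 -5/16 -1/4 0 } = simplest -93/256
RBBRBRRRBR: Left { -1 -1/2 -3/8 -47/128 }, Right { -93/256 -23/64 -11/32 -5/16 -1/4 0 } = simplest -187/512
RBBRBRRRBRR: Left { -1 -1/2 -3/8 -47/128 }, Right { -187/512 -93/256 -23/64 -11/32 -5/16 -1/4 0 } = simplest -375/1024
RBBRBRRRBRRR: Left { -1 -1/2 -3/8 -47/128 }, Right { -375/1024 -187/512 -93/256 -23/64 -11/32 -5/16 -1/4 0 } = simplest -751/2048
RBBRBRRRBRRRB: Left { -1 -1/2 -3/8 -47/128 -751/2048 }, Right { -375/1024 -187/512 -93/256 -23/64 -11/32 -5/16 -1/4 0 } = simplest -1501/4096
RBBRBRRRBRRRBB: Left { -1 -1/2 -3/8 -47/128 -751/2048 -1501/4096 }, Right { -375/1024 -187/512 -93/256 -23/64 -11/32 -5/16 -1/4 0 } = simplest -3001/8192
RBBRBRRRBRRRBBR: Left { -1 -1/2 -3/8 -47/128 -751/2048 -1501/4096 }, Right { -3001/8192 -375/1024 -187/512 -93/256 -23/64 -11/32 -5/16 -1/4 0 } = simplest -6003/16384

-6003/16384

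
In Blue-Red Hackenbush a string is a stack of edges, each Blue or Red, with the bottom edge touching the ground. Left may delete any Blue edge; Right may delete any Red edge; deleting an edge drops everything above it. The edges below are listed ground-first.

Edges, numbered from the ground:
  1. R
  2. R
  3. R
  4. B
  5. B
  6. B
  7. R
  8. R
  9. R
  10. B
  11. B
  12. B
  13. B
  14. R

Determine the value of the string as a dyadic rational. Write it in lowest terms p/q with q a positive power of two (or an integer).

-4547/2048

step 1: add R to get R; options L={  } R={ 0 } so -1
step 2: add R to get RR; options L={  } R={ -1, 0 } so -2
step 3: add R to get RRR; options L={  } R={ -2, -1, 0 } so -3
step 4: add B to get RRRB; options L={ -3 } R={ -2, -1, 0 } so -5/2
step 5: add B to get RRRBB; options L={ -3, -5/2 } R={ -2, -1, 0 } so -9/4
step 6: add B to get RRRBBB; options L={ -3, -5/2, -9/4 } R={ -2, -1, 0 } so -17/8
step 7: add R to get RRRBBBR; options L={ -3, -5/2, -9/4 } R={ -17/8, -2, -1, 0 } so -35/16
step 8: add R to get RRRBBBRR; options L={ -3, -5/2, -9/4 } R={ -35/16, -17/8, -2, -1, 0 } so -71/32
step 9: add R to get RRRBBBRRR; options L={ -3, -5/2, -9/4 } R={ -71/32, -35/16, -17/8, -2, -1, 0 } so -143/64
step 10: add B to get RRRBBBRRRB; options L={ -3, -5/2, -9/4, -143/64 } R={ -71/32, -35/16, -17/8, -2, -1, 0 } so -285/128
step 11: add B to get RRRBBBRRRBB; options L={ -3, -5/2, -9/4, -143/64, -285/128 } R={ -71/32, -35/16, -17/8, -2, -1, 0 } so -569/256
step 12: add B to get RRRBBBRRRBBB; options L={ -3, -5/2, -9/4, -143/64, -285/128, -569/256 } R={ -71/32, -35/16, -17/8, -2, -1, 0 } so -1137/512
step 13: add B to get RRRBBBRRRBBBB; options L={ -3, -5/2, -9/4, -143/64, -285/128, -569/256, -1137/512 } R={ -71/32, -35/16, -17/8, -2, -1, 0 } so -2273/1024
step 14: add R to get RRRBBBRRRBBBBR; options L={ -3, -5/2, -9/4, -143/64, -285/128, -569/256, -1137/512 } R={ -2273/1024, -71/32, -35/16, -17/8, -2, -1, 0 } so -4547/2048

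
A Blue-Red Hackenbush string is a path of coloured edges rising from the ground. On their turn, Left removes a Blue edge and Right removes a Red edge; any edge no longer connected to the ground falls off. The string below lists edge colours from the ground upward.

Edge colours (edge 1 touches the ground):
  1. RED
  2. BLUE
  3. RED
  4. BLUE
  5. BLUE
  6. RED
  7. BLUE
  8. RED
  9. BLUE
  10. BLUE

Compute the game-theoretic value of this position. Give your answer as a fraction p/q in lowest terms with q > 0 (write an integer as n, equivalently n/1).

-297/512

Prefix values for RED BLUE RED BLUE BLUE RED BLUE RED BLUE BLUE via {L|R} + simplicity:
G_1 [R]  L=[]  R=[0]  => -1
G_2 [RB]  L=[-1]  R=[0]  => -1/2
G_3 [RBR]  L=[-1]  R=[-1/2 0]  => -3/4
G_4 [RBRB]  L=[-1 -3/4]  R=[-1/2 0]  => -5/8
G_5 [RBRBB]  L=[-1 -3/4 -5/8]  R=[-1/2 0]  => -9/16
G_6 [RBRBBR]  L=[-1 -3/4 -5/8]  R=[-9/16 -1/2 0]  => -19/32
G_7 [RBRBBRB]  L=[-1 -3/4 -5/8 -19/32]  R=[-9/16 -1/2 0]  => -37/64
G_8 [RBRBBRBR]  L=[-1 -3/4 -5/8 -19/32]  R=[-37/64 -9/16 -1/2 0]  => -75/128
G_9 [RBRBBRBRB]  L=[-1 -3/4 -5/8 -19/32 -75/128]  R=[-37/64 -9/16 -1/2 0]  => -149/256
G_10 [RBRBBRBRBB]  L=[-1 -3/4 -5/8 -19/32 -75/128 -149/256]  R=[-37/64 -9/16 -1/2 0]  => -297/512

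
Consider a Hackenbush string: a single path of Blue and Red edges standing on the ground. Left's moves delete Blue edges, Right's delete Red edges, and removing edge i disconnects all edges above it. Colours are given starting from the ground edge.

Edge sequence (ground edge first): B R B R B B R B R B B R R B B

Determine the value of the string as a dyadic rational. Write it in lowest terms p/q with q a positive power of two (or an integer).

11623/16384

v(B) = { 0 | · } so 1
v(BR) = { 0 | 1 } so 1/2
v(BRB) = { 0 1/2 | 1 } so 3/4
v(BRBR) = { 0 1/2 | 3/4 1 } so 5/8
v(BRBRB) = { 0 1/2 5/8 | 3/4 1 } so 11/16
v(BRBRBB) = { 0 1/2 5/8 11/16 | 3/4 1 } so 23/32
v(BRBRBBR) = { 0 1/2 5/8 11/16 | 23/32 3/4 1 } so 45/64
v(BRBRBBRB) = { 0 1/2 5/8 11/16 45/64 | 23/32 3/4 1 } so 91/128
v(BRBRBBRBR) = { 0 1/2 5/8 11/16 45/64 | 91/128 23/32 3/4 1 } so 181/256
v(BRBRBBRBRB) = { 0 1/2 5/8 11/16 45/64 181/256 | 91/128 23/32 3/4 1 } so 363/512
v(BRBRBBRBRBB) = { 0 1/2 5/8 11/16 45/64 181/256 363/512 | 91/128 23/32 3/4 1 } so 727/1024
v(BRBRBBRBRBBR) = { 0 1/2 5/8 11/16 45/64 181/256 363/512 | 727/1024 91/128 23/32 3/4 1 } so 1453/2048
v(BRBRBBRBRBBRR) = { 0 1/2 5/8 11/16 45/64 181/256 363/512 | 1453/2048 727/1024 91/128 23/32 3/4 1 } so 2905/4096
v(BRBRBBRBRBBRRB) = { 0 1/2 5/8 11/16 45/64 181/256 363/512 2905/4096 | 1453/2048 727/1024 91/128 23/32 3/4 1 } so 5811/8192
v(BRBRBBRBRBBRRBB) = { 0 1/2 5/8 11/16 45/64 181/256 363/512 2905/4096 5811/8192 | 1453/2048 727/1024 91/128 23/32 3/4 1 } so 11623/16384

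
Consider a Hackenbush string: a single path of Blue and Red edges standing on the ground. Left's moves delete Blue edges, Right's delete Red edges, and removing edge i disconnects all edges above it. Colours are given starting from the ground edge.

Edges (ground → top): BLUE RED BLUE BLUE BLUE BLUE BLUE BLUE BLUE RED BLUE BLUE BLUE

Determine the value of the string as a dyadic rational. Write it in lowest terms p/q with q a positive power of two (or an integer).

Prefix values for BLUE RED BLUE BLUE BLUE BLUE BLUE BLUE BLUE RED BLUE BLUE BLUE via {L|R} + simplicity:
B: Left { 0 }, Right { (no moves) } so simplest 1
BR: Left { 0 }, Right { 1 } so simplest 1/2
BRB: Left { 0; 1/2 }, Right { 1 } so simplest 3/4
BRBB: Left { 0; 1/2; 3/4 }, Right { 1 } so simplest 7/8
BRBBB: Left { 0; 1/2; 3/4; 7/8 }, Right { 1 } so simplest 15/16
BRBBBB: Left { 0; 1/2; 3/4; 7/8; 15/16 }, Right { 1 } so simplest 31/32
BRBBBBB: Left { 0; 1/2; 3/4; 7/8; 15/16; 31/32 }, Right { 1 } so simplest 63/64
BRBBBBBB: Left { 0; 1/2; 3/4; 7/8; 15/16; 31/32; 63/64 }, Right { 1 } so simplest 127/128
BRBBBBBBB: Left { 0; 1/2; 3/4; 7/8; 15/16; 31/32; 63/64; 127/128 }, Right { 1 } so simplest 255/256
BRBBBBBBBR: Left { 0; 1/2; 3/4; 7/8; 15/16; 31/32; 63/64; 127/128 }, Right { 255/256; 1 } so simplest 509/512
BRBBBBBBBRB: Left { 0; 1/2; 3/4; 7/8; 15/16; 31/32; 63/64; 127/128; 509/512 }, Right { 255/256; 1 } so simplest 1019/1024
BRBBBBBBBRBB: Left { 0; 1/2; 3/4; 7/8; 15/16; 31/32; 63/64; 127/128; 509/512; 1019/1024 }, Right { 255/256; 1 } so simplest 2039/2048
BRBBBBBBBRBBB: Left { 0; 1/2; 3/4; 7/8; 15/16; 31/32; 63/64; 127/128; 509/512; 1019/1024; 2039/2048 }, Right { 255/256; 1 } so simplest 4079/4096

4079/4096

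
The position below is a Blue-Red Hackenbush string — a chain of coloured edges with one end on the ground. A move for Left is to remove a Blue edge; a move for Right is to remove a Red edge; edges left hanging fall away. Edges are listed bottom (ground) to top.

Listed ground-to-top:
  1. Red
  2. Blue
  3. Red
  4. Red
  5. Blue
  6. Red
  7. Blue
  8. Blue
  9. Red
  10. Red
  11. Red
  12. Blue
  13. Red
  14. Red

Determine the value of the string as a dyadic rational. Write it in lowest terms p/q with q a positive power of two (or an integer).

R: Left { ∅ }, Right { 0 } gives simplest -1
RB: Left { -1 }, Right { 0 } gives simplest -1/2
RBR: Left { -1 }, Right { -1/2,0 } gives simplest -3/4
RBRR: Left { -1 }, Right { -3/4,-1/2,0 } gives simplest -7/8
RBRRB: Left { -1,-7/8 }, Right { -3/4,-1/2,0 } gives simplest -13/16
RBRRBR: Left { -1,-7/8 }, Right { -13/16,-3/4,-1/2,0 } gives simplest -27/32
RBRRBRB: Left { -1,-7/8,-27/32 }, Right { -13/16,-3/4,-1/2,0 } gives simplest -53/64
RBRRBRBB: Left { -1,-7/8,-27/32,-53/64 }, Right { -13/16,-3/4,-1/2,0 } gives simplest -105/128
RBRRBRBBR: Left { -1,-7/8,-27/32,-53/64 }, Right { -105/128,-13/16,-3/4,-1/2,0 } gives simplest -211/256
RBRRBRBBRR: Left { -1,-7/8,-27/32,-53/64 }, Right { -211/256,-105/128,-13/16,-3/4,-1/2,0 } gives simplest -423/512
RBRRBRBBRRR: Left { -1,-7/8,-27/32,-53/64 }, Right { -423/512,-211/256,-105/128,-13/16,-3/4,-1/2,0 } gives simplest -847/1024
RBRRBRBBRRRB: Left { -1,-7/8,-27/32,-53/64,-847/1024 }, Right { -423/512,-211/256,-105/128,-13/16,-3/4,-1/2,0 } gives simplest -1693/2048
RBRRBRBBRRRBR: Left { -1,-7/8,-27/32,-53/64,-847/1024 }, Right { -1693/2048,-423/512,-211/256,-105/128,-13/16,-3/4,-1/2,0 } gives simplest -3387/4096
RBRRBRBBRRRBRR: Left { -1,-7/8,-27/32,-53/64,-847/1024 }, Right { -3387/4096,-1693/2048,-423/512,-211/256,-105/128,-13/16,-3/4,-1/2,0 } gives simplest -6775/8192

-6775/8192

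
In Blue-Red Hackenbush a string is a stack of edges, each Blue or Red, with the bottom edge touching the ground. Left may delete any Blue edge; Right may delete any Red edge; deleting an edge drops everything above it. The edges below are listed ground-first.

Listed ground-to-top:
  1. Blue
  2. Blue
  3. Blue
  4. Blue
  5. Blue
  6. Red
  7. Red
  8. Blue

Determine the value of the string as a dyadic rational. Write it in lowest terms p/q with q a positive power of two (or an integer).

35/8

Prefix values for Blue Blue Blue Blue Blue Red Red Blue via {L|R} + simplicity:
value(B) = { 0 | — } -> 1
value(BB) = { 0 1 | — } -> 2
value(BBB) = { 0 1 2 | — } -> 3
value(BBBB) = { 0 1 2 3 | — } -> 4
value(BBBBB) = { 0 1 2 3 4 | — } -> 5
value(BBBBBR) = { 0 1 2 3 4 | 5 } -> 9/2
value(BBBBBRR) = { 0 1 2 3 4 | 9/2 5 } -> 17/4
value(BBBBBRRB) = { 0 1 2 3 4 17/4 | 9/2 5 } -> 35/8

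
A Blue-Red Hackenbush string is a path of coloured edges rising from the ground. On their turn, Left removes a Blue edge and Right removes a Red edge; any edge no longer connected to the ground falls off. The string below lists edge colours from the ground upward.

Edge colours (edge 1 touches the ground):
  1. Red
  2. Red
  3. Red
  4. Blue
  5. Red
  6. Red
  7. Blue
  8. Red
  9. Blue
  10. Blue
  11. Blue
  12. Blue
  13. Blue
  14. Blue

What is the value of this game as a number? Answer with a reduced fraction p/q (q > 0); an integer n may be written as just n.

g(R) = { (no moves) | 0 } gives -1
g(RR) = { (no moves) | -1, 0 } gives -2
g(RRR) = { (no moves) | -2, -1, 0 } gives -3
g(RRRB) = { -3 | -2, -1, 0 } gives -5/2
g(RRRBR) = { -3 | -5/2, -2, -1, 0 } gives -11/4
g(RRRBRR) = { -3 | -11/4, -5/2, -2, -1, 0 } gives -23/8
g(RRRBRRB) = { -3, -23/8 | -11/4, -5/2, -2, -1, 0 } gives -45/16
g(RRRBRRBR) = { -3, -23/8 | -45/16, -11/4, -5/2, -2, -1, 0 } gives -91/32
g(RRRBRRBRB) = { -3, -23/8, -91/32 | -45/16, -11/4, -5/2, -2, -1, 0 } gives -181/64
g(RRRBRRBRBB) = { -3, -23/8, -91/32, -181/64 | -45/16, -11/4, -5/2, -2, -1, 0 } gives -361/128
g(RRRBRRBRBBB) = { -3, -23/8, -91/32, -181/64, -361/128 | -45/16, -11/4, -5/2, -2, -1, 0 } gives -721/256
g(RRRBRRBRBBBB) = { -3, -23/8, -91/32, -181/64, -361/128, -721/256 | -45/16, -11/4, -5/2, -2, -1, 0 } gives -1441/512
g(RRRBRRBRBBBBB) = { -3, -23/8, -91/32, -181/64, -361/128, -721/256, -1441/512 | -45/16, -11/4, -5/2, -2, -1, 0 } gives -2881/1024
g(RRRBRRBRBBBBBB) = { -3, -23/8, -91/32, -181/64, -361/128, -721/256, -1441/512, -2881/1024 | -45/16, -11/4, -5/2, -2, -1, 0 } gives -5761/2048

-5761/2048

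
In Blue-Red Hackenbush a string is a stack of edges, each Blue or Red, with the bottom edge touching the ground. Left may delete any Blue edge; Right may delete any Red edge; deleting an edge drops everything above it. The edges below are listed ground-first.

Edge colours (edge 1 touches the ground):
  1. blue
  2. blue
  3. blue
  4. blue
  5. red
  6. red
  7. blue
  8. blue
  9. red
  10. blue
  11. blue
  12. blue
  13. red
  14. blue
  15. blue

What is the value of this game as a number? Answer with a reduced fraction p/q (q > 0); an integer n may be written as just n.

step 1: add blue to get b; options L={ 0 } R={ (no moves) } -> 1
step 2: add blue to get bb; options L={ 0; 1 } R={ (no moves) } -> 2
step 3: add blue to get bbb; options L={ 0; 1; 2 } R={ (no moves) } -> 3
step 4: add blue to get bbbb; options L={ 0; 1; 2; 3 } R={ (no moves) } -> 4
step 5: add red to get bbbbr; options L={ 0; 1; 2; 3 } R={ 4 } -> 7/2
step 6: add red to get bbbbrr; options L={ 0; 1; 2; 3 } R={ 7/2; 4 } -> 13/4
step 7: add blue to get bbbbrrb; options L={ 0; 1; 2; 3; 13/4 } R={ 7/2; 4 } -> 27/8
step 8: add blue to get bbbbrrbb; options L={ 0; 1; 2; 3; 13/4; 27/8 } R={ 7/2; 4 } -> 55/16
step 9: add red to get bbbbrrbbr; options L={ 0; 1; 2; 3; 13/4; 27/8 } R={ 55/16; 7/2; 4 } -> 109/32
step 10: add blue to get bbbbrrbbrb; options L={ 0; 1; 2; 3; 13/4; 27/8; 109/32 } R={ 55/16; 7/2; 4 } -> 219/64
step 11: add blue to get bbbbrrbbrbb; options L={ 0; 1; 2; 3; 13/4; 27/8; 109/32; 219/64 } R={ 55/16; 7/2; 4 } -> 439/128
step 12: add blue to get bbbbrrbbrbbb; options L={ 0; 1; 2; 3; 13/4; 27/8; 109/32; 219/64; 439/128 } R={ 55/16; 7/2; 4 } -> 879/256
step 13: add red to get bbbbrrbbrbbbr; options L={ 0; 1; 2; 3; 13/4; 27/8; 109/32; 219/64; 439/128 } R={ 879/256; 55/16; 7/2; 4 } -> 1757/512
step 14: add blue to get bbbbrrbbrbbbrb; options L={ 0; 1; 2; 3; 13/4; 27/8; 109/32; 219/64; 439/128; 1757/512 } R={ 879/256; 55/16; 7/2; 4 } -> 3515/1024
step 15: add blue to get bbbbrrbbrbbbrbb; options L={ 0; 1; 2; 3; 13/4; 27/8; 109/32; 219/64; 439/128; 1757/512; 3515/1024 } R={ 879/256; 55/16; 7/2; 4 } -> 7031/2048

7031/2048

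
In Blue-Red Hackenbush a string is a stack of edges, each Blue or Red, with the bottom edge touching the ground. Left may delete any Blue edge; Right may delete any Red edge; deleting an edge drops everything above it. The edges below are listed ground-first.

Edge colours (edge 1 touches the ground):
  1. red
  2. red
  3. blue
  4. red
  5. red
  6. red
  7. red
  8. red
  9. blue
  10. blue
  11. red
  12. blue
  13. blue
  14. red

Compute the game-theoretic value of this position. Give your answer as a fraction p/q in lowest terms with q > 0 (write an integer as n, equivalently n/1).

value_1 [r]  L=[∅]  R=[0]  = -1
value_2 [rr]  L=[∅]  R=[-1; 0]  = -2
value_3 [rrb]  L=[-2]  R=[-1; 0]  = -3/2
value_4 [rrbr]  L=[-2]  R=[-3/2; -1; 0]  = -7/4
value_5 [rrbrr]  L=[-2]  R=[-7/4; -3/2; -1; 0]  = -15/8
value_6 [rrbrrr]  L=[-2]  R=[-15/8; -7/4; -3/2; -1; 0]  = -31/16
value_7 [rrbrrrr]  L=[-2]  R=[-31/16; -15/8; -7/4; -3/2; -1; 0]  = -63/32
value_8 [rrbrrrrr]  L=[-2]  R=[-63/32; -31/16; -15/8; -7/4; -3/2; -1; 0]  = -127/64
value_9 [rrbrrrrrb]  L=[-2; -127/64]  R=[-63/32; -31/16; -15/8; -7/4; -3/2; -1; 0]  = -253/128
value_10 [rrbrrrrrbb]  L=[-2; -127/64; -253/128]  R=[-63/32; -31/16; -15/8; -7/4; -3/2; -1; 0]  = -505/256
value_11 [rrbrrrrrbbr]  L=[-2; -127/64; -253/128]  R=[-505/256; -63/32; -31/16; -15/8; -7/4; -3/2; -1; 0]  = -1011/512
value_12 [rrbrrrrrbbrb]  L=[-2; -127/64; -253/128; -1011/512]  R=[-505/256; -63/32; -31/16; -15/8; -7/4; -3/2; -1; 0]  = -2021/1024
value_13 [rrbrrrrrbbrbb]  L=[-2; -127/64; -253/128; -1011/512; -2021/1024]  R=[-505/256; -63/32; -31/16; -15/8; -7/4; -3/2; -1; 0]  = -4041/2048
value_14 [rrbrrrrrbbrbbr]  L=[-2; -127/64; -253/128; -1011/512; -2021/1024]  R=[-4041/2048; -505/256; -63/32; -31/16; -15/8; -7/4; -3/2; -1; 0]  = -8083/4096

-8083/4096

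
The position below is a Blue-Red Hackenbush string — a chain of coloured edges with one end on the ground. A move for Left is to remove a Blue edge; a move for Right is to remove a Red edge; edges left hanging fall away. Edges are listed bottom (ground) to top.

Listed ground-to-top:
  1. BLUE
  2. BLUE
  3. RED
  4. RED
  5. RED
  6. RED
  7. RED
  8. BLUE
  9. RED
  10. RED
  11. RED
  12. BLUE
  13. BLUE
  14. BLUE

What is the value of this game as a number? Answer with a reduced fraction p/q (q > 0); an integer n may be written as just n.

Build value(s[:k]) for k = 1..14, string s = BLUE BLUE RED RED RED RED RED BLUE RED RED RED BLUE BLUE BLUE.
value(B) = { 0 | · } → 1
value(BB) = { 0,1 | · } → 2
value(BBR) = { 0,1 | 2 } → 3/2
value(BBRR) = { 0,1 | 3/2,2 } → 5/4
value(BBRRR) = { 0,1 | 5/4,3/2,2 } → 9/8
value(BBRRRR) = { 0,1 | 9/8,5/4,3/2,2 } → 17/16
value(BBRRRRR) = { 0,1 | 17/16,9/8,5/4,3/2,2 } → 33/32
value(BBRRRRRB) = { 0,1,33/32 | 17/16,9/8,5/4,3/2,2 } → 67/64
value(BBRRRRRBR) = { 0,1,33/32 | 67/64,17/16,9/8,5/4,3/2,2 } → 133/128
value(BBRRRRRBRR) = { 0,1,33/32 | 133/128,67/64,17/16,9/8,5/4,3/2,2 } → 265/256
value(BBRRRRRBRRR) = { 0,1,33/32 | 265/256,133/128,67/64,17/16,9/8,5/4,3/2,2 } → 529/512
value(BBRRRRRBRRRB) = { 0,1,33/32,529/512 | 265/256,133/128,67/64,17/16,9/8,5/4,3/2,2 } → 1059/1024
value(BBRRRRRBRRRBB) = { 0,1,33/32,529/512,1059/1024 | 265/256,133/128,67/64,17/16,9/8,5/4,3/2,2 } → 2119/2048
value(BBRRRRRBRRRBBB) = { 0,1,33/32,529/512,1059/1024,2119/2048 | 265/256,133/128,67/64,17/16,9/8,5/4,3/2,2 } → 4239/4096

4239/4096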